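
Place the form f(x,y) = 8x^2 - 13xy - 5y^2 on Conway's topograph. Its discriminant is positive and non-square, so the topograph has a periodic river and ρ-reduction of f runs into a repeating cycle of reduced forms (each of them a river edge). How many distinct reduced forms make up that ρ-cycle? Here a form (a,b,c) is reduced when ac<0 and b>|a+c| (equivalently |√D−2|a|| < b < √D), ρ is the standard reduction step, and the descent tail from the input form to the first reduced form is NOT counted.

D = 329, ⌊√D⌋ = 18
descent: ρ → (-5,13,8)  [lands on river]
river: ρ → (8,3,-10)
river: ρ → (-10,17,1)
river: ρ → (1,17,-10)
river: ρ → (-10,3,8)
river: ρ → (8,13,-5)
river: ρ → (-5,17,2)
river: ρ → (2,15,-13)
river: ρ → (-13,11,4)
river: ρ → (4,13,-10)
river: ρ → (-10,7,7)
river: ρ → (7,7,-10)
river: ρ → (-10,13,4)
river: ρ → (4,11,-13)
river: ρ → (-13,15,2)
river: ρ → (2,17,-5)
ρ-cycle length = 16 (tail of 1 descent step not counted)

16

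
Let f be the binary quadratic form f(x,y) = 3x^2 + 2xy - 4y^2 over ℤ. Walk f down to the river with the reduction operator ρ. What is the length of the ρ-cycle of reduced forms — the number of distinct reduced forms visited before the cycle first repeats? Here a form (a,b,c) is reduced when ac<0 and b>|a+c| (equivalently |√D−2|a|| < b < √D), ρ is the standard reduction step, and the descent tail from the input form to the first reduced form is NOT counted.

D = 52, ⌊√D⌋ = 7
river: ρ → (-4,6,1)
river: ρ → (1,6,-4)
river: ρ → (-4,2,3)
river: ρ → (3,4,-3)
river: ρ → (-3,2,4)
river: ρ → (4,6,-1)
river: ρ → (-1,6,4)
river: ρ → (4,2,-3)
river: ρ → (-3,4,3)
river: ρ → (3,2,-4)
ρ-cycle length = 10 (tail of 0 descent steps not counted)

10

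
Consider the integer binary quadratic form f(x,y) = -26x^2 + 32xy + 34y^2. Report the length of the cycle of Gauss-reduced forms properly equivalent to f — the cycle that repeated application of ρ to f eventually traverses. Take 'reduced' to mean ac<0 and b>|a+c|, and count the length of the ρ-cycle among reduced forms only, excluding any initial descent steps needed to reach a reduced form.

D = 4560, ⌊√D⌋ = 67
river: ρ → (34,36,-24)
river: ρ → (-24,60,10)
river: ρ → (10,60,-24)
river: ρ → (-24,36,34)
river: ρ → (34,32,-26)
river: ρ → (-26,20,40)
river: ρ → (40,60,-6)
river: ρ → (-6,60,40)
river: ρ → (40,20,-26)
river: ρ → (-26,32,34)
ρ-cycle length = 10 (tail of 0 descent steps not counted)

10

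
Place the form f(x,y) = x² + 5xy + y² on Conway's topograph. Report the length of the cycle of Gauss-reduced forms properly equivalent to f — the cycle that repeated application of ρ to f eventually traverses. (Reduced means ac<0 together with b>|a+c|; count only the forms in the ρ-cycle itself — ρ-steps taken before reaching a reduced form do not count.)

D = 21, ⌊√D⌋ = 4
descent: ρ → (1,3,-3)  [lands on river]
river: ρ → (-3,3,1)
ρ-cycle length = 2 (tail of 1 descent step not counted)

2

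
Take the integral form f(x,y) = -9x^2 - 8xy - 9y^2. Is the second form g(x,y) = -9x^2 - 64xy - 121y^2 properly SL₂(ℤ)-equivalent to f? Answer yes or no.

D₁ = -260, D₂ = -260
f is negative-definite; reduce −f:
−f: reduced (well bottom): (9,8,9) with a≤c, −a<b≤a
flip sign back: reduced form of f is (-9,-8,-9)
g is negative-definite; reduce −g:
−g: translate: b→-8 (≡64 mod 18), so (9,64,121)→(9,-8,9)
−g: flip: (9,-8,9)→(9,8,9)
−g: reduced (well bottom): (9,8,9) with a≤c, −a<b≤a
flip sign back: reduced form of g is (-9,-8,-9)
reduced forms (-9, -8, -9) vs (-9, -8, -9) ⇒ equivalent

yes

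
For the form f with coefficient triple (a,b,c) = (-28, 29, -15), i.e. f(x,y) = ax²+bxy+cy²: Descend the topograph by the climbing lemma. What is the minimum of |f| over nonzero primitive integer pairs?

translate: b→27 (≡-29 mod 56), so (28,-29,15)→(28,27,14)
flip: (28,27,14)→(14,-27,28)
translate: b→1 (≡-27 mod 28), so (14,-27,28)→(14,1,15)
reduced (well bottom): (14,1,15) with a≤c, −a<b≤a
well minimum |f| = |-14| = 14 (negative-definite)

14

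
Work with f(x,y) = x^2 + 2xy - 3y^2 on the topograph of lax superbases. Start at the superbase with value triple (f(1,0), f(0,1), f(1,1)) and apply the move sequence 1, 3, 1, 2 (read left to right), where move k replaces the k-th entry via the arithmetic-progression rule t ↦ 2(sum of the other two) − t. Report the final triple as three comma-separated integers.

start (1,-3,0) = (f(1,0),f(0,1),f(1,1))
replace slot 1: 2·((-3)+0) − 1 = -7 → (-7,-3,0)
replace slot 3: 2·((-7)+(-3)) − 0 = -20 → (-7,-3,-20)
replace slot 1: 2·((-3)+(-20)) − (-7) = -39 → (-39,-3,-20)
replace slot 2: 2·((-39)+(-20)) − (-3) = -115 → (-39,-115,-20)

-39,-115,-20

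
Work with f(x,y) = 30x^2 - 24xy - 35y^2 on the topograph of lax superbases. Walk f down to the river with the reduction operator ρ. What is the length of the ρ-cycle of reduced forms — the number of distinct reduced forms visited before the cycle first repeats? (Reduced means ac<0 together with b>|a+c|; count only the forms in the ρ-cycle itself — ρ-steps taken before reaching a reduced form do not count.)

D = 4776, ⌊√D⌋ = 69
descent: ρ → (-35,24,30)  [lands on river]
river: ρ → (30,36,-29)
river: ρ → (-29,22,37)
river: ρ → (37,52,-14)
river: ρ → (-14,60,21)
river: ρ → (21,66,-5)
river: ρ → (-5,64,34)
river: ρ → (34,4,-35)
river: ρ → (-35,66,3)
river: ρ → (3,66,-35)
river: ρ → (-35,4,34)
river: ρ → (34,64,-5)
river: ρ → (-5,66,21)
river: ρ → (21,60,-14)
river: ρ → (-14,52,37)
river: ρ → (37,22,-29)
river: ρ → (-29,36,30)
river: ρ → (30,24,-35)
river: ρ → (-35,46,19)
river: ρ → (19,68,-2)
river: ρ → (-2,68,19)
river: ρ → (19,46,-35)
ρ-cycle length = 22 (tail of 1 descent step not counted)

22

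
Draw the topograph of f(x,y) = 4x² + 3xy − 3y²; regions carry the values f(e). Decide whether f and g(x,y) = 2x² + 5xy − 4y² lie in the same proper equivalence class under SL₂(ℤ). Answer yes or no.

D₁ = 57, D₂ = 57
river cycle of f (length 6): (-3, 3, 4), (4, 5, -2), (-2, 7, 1), (1, 7, -2), (-2, 5, 4), (4, 3, -3)
river cycle of g (length 6): (-4, 3, 3), (3, 3, -4), (-4, 5, 2), (2, 7, -1), (-1, 7, 2), (2, 5, -4)
cycles differ ⇒ inequivalent

no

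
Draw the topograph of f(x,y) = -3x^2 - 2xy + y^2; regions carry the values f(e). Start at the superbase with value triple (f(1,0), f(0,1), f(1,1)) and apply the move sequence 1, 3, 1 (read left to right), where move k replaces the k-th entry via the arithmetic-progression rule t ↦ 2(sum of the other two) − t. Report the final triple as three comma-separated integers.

start (-3,1,-4) = (f(1,0),f(0,1),f(1,1))
replace slot 1: 2·(1+(-4)) − (-3) = -3 → (-3,1,-4)
replace slot 3: 2·((-3)+1) − (-4) = 0 → (-3,1,0)
replace slot 1: 2·(1+0) − (-3) = 5 → (5,1,0)

5,1,0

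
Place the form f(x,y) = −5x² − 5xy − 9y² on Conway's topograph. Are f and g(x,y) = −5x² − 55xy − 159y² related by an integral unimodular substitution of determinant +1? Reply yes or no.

D₁ = -155, D₂ = -155
f is negative-definite; reduce −f:
−f: reduced (well bottom): (5,5,9) with a≤c, −a<b≤a
flip sign back: reduced form of f is (-5,-5,-9)
g is negative-definite; reduce −g:
−g: translate: b→5 (≡55 mod 10), so (5,55,159)→(5,5,9)
−g: reduced (well bottom): (5,5,9) with a≤c, −a<b≤a
flip sign back: reduced form of g is (-5,-5,-9)
reduced forms (-5, -5, -9) vs (-5, -5, -9) ⇒ equivalent

yes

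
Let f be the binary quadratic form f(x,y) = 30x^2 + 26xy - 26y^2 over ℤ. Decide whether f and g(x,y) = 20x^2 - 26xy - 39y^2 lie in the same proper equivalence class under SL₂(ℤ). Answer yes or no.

D₁ = 3796, D₂ = 3796
river cycle of f (length 26): (-26, 26, 30), (30, 34, -22), (-22, 54, 10), (10, 46, -42), (-42, 38, 14), (14, 46, -30), (-30, 14, 30), (30, 46, -14), (-14, 38, 42), (42, 46, -10), … (16 more)
river cycle of g (length 66): (-39, 26, 20), (20, 54, -11), (-11, 56, 15), (15, 34, -44), (-44, 54, 5), (5, 56, -33), (-33, 10, 28), (28, 46, -15), (-15, 44, 31), (31, 18, -28), … (56 more)
cycles differ ⇒ inequivalent

no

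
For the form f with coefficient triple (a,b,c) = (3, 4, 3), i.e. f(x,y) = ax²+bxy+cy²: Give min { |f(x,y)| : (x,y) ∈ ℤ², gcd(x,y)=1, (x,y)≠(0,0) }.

translate: b→-2 (≡4 mod 6), so (3,4,3)→(3,-2,2)
flip: (3,-2,2)→(2,2,3)
reduced (well bottom): (2,2,3) with a≤c, −a<b≤a
well minimum = a = 2

2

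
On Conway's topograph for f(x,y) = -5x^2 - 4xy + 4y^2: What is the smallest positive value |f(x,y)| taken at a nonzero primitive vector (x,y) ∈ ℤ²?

descent: ρ → (4,4,-5)  [lands on river]
river: ρ → (-5,6,3)
river: ρ → (3,6,-5)
river: ρ → (-5,4,4)
closes: descent 1, river 4
min |a| on river = 3

3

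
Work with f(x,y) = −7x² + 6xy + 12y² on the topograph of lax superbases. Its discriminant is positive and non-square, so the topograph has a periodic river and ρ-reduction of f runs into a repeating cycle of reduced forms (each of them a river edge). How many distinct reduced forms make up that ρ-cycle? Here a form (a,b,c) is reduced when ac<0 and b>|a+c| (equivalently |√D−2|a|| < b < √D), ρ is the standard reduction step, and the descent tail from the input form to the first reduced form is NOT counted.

D = 372, ⌊√D⌋ = 19
river: ρ → (12,18,-1)
river: ρ → (-1,18,12)
river: ρ → (12,6,-7)
river: ρ → (-7,8,11)
river: ρ → (11,14,-4)
river: ρ → (-4,18,3)
river: ρ → (3,18,-4)
river: ρ → (-4,14,11)
river: ρ → (11,8,-7)
river: ρ → (-7,6,12)
ρ-cycle length = 10 (tail of 0 descent steps not counted)

10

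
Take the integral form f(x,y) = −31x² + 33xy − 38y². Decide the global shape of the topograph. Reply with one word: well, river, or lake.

D = b²−4ac = 33² − 4·(-31)·(-38) = -3623
D < 0 ⇒ definite ⇒ every region one sign ⇒ single well

well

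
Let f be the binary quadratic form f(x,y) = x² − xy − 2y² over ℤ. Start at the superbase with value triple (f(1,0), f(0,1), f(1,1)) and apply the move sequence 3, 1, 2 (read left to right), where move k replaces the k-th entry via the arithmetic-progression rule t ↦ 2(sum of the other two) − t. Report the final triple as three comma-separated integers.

start (1,-2,-2) = (f(1,0),f(0,1),f(1,1))
replace slot 3: 2·(1+(-2)) − (-2) = 0 → (1,-2,0)
replace slot 1: 2·((-2)+0) − 1 = -5 → (-5,-2,0)
replace slot 2: 2·((-5)+0) − (-2) = -8 → (-5,-8,0)

-5,-8,0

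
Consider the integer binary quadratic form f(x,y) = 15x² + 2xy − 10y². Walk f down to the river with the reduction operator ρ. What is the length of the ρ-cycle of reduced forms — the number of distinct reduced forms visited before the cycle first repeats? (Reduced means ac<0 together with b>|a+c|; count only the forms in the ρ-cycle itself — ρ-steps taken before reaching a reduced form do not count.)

D = 604, ⌊√D⌋ = 24
descent: ρ → (-10,18,7)  [lands on river]
river: ρ → (7,24,-1)
river: ρ → (-1,24,7)
river: ρ → (7,18,-10)
river: ρ → (-10,22,3)
river: ρ → (3,20,-17)
river: ρ → (-17,14,6)
river: ρ → (6,22,-5)
river: ρ → (-5,18,14)
river: ρ → (14,10,-9)
river: ρ → (-9,8,15)
river: ρ → (15,22,-2)
river: ρ → (-2,22,15)
river: ρ → (15,8,-9)
river: ρ → (-9,10,14)
river: ρ → (14,18,-5)
river: ρ → (-5,22,6)
river: ρ → (6,14,-17)
river: ρ → (-17,20,3)
river: ρ → (3,22,-10)
ρ-cycle length = 20 (tail of 1 descent step not counted)

20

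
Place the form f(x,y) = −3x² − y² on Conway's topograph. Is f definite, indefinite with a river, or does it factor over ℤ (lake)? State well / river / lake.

D = b²−4ac = 0² − 4·(-3)·(-1) = -12
D < 0 ⇒ definite ⇒ every region one sign ⇒ single well

well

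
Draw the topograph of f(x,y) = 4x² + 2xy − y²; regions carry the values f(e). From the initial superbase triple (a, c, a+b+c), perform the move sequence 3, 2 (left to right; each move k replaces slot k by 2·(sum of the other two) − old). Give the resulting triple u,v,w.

start (4,-1,5) = (f(1,0),f(0,1),f(1,1))
replace slot 3: 2·(4+(-1)) − 5 = 1 → (4,-1,1)
replace slot 2: 2·(4+1) − (-1) = 11 → (4,11,1)

4,11,1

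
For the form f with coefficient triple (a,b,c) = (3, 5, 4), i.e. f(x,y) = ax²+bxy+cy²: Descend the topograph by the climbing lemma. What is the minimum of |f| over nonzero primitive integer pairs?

translate: b→-1 (≡5 mod 6), so (3,5,4)→(3,-1,2)
flip: (3,-1,2)→(2,1,3)
reduced (well bottom): (2,1,3) with a≤c, −a<b≤a
well minimum = a = 2

2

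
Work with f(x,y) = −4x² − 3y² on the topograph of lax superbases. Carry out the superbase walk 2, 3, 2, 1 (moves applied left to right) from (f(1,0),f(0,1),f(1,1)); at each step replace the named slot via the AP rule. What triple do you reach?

start (-4,-3,-7) = (f(1,0),f(0,1),f(1,1))
replace slot 2: 2·((-4)+(-7)) − (-3) = -19 → (-4,-19,-7)
replace slot 3: 2·((-4)+(-19)) − (-7) = -39 → (-4,-19,-39)
replace slot 2: 2·((-4)+(-39)) − (-19) = -67 → (-4,-67,-39)
replace slot 1: 2·((-67)+(-39)) − (-4) = -208 → (-208,-67,-39)

-208,-67,-39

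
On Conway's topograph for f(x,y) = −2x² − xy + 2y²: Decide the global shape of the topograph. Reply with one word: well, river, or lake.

D = b²−4ac = (-1)² − 4·(-2)·2 = 17
D > 0 non-square ⇒ indefinite ⇒ periodic river

river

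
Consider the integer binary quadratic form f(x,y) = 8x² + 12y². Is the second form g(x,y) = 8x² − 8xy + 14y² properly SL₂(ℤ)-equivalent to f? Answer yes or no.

D₁ = -384, D₂ = -384
f: reduced (well bottom): (8,0,12) with a≤c, −a<b≤a
g: translate: b→8 (≡-8 mod 16), so (8,-8,14)→(8,8,14)
g: reduced (well bottom): (8,8,14) with a≤c, −a<b≤a
reduced forms (8, 0, 12) vs (8, 8, 14) ⇒ inequivalent

no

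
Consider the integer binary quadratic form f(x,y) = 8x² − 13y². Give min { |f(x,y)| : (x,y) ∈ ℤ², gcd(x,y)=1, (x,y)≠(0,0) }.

descent: ρ → (-13,0,8)
descent: ρ → (8,16,-5)  [lands on river]
river: ρ → (-5,14,11)
river: ρ → (11,8,-8)
river: ρ → (-8,8,11)
river: ρ → (11,14,-5)
river: ρ → (-5,16,8)
closes: descent 2, river 6
min |a| on river = 5

5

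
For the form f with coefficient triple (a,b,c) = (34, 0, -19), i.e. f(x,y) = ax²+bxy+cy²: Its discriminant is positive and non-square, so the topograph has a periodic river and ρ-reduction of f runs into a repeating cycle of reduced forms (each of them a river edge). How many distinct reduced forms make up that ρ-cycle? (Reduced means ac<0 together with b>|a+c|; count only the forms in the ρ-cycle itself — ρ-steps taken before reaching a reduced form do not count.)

D = 2584, ⌊√D⌋ = 50
descent: ρ → (-19,38,15)  [lands on river]
river: ρ → (15,22,-35)
river: ρ → (-35,48,2)
river: ρ → (2,48,-35)
river: ρ → (-35,22,15)
river: ρ → (15,38,-19)
ρ-cycle length = 6 (tail of 1 descent step not counted)

6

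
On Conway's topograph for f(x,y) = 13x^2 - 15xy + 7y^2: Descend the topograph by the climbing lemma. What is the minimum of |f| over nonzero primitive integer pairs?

translate: b→11 (≡-15 mod 26), so (13,-15,7)→(13,11,5)
flip: (13,11,5)→(5,-11,13)
translate: b→-1 (≡-11 mod 10), so (5,-11,13)→(5,-1,7)
reduced (well bottom): (5,-1,7) with a≤c, −a<b≤a
well minimum = a = 5

5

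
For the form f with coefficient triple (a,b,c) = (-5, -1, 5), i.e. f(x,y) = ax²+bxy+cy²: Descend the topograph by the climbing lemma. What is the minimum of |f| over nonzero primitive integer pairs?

descent: ρ → (5,1,-5)  [lands on river]
river: ρ → (-5,9,1)
river: ρ → (1,9,-5)
river: ρ → (-5,1,5)
river: ρ → (5,9,-1)
river: ρ → (-1,9,5)
closes: descent 1, river 6
min |a| on river = 1

1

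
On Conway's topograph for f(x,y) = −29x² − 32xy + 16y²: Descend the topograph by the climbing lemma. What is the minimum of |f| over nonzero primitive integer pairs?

descent: ρ → (16,32,-29)  [lands on river]
river: ρ → (-29,26,19)
river: ρ → (19,50,-5)
river: ρ → (-5,50,19)
river: ρ → (19,26,-29)
river: ρ → (-29,32,16)
closes: descent 1, river 6
min |a| on river = 5

5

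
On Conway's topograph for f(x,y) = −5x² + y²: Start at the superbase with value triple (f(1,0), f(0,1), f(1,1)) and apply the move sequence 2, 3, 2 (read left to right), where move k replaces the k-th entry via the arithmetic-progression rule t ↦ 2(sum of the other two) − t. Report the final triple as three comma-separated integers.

start (-5,1,-4) = (f(1,0),f(0,1),f(1,1))
replace slot 2: 2·((-5)+(-4)) − 1 = -19 → (-5,-19,-4)
replace slot 3: 2·((-5)+(-19)) − (-4) = -44 → (-5,-19,-44)
replace slot 2: 2·((-5)+(-44)) − (-19) = -79 → (-5,-79,-44)

-5,-79,-44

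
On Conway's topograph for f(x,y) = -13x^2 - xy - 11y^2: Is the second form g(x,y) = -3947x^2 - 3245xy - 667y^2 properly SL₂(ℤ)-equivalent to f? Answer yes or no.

D₁ = -571, D₂ = -571
f is negative-definite; reduce −f:
−f: flip: (13,1,11)→(11,-1,13)
−f: reduced (well bottom): (11,-1,13) with a≤c, −a<b≤a
flip sign back: reduced form of f is (-11,1,-13)
g is negative-definite; reduce −g:
−g: flip: (3947,3245,667)→(667,-3245,3947)
−g: translate: b→-577 (≡-3245 mod 1334), so (667,-3245,3947)→(667,-577,125)
−g: flip: (667,-577,125)→(125,577,667)
−g: translate: b→77 (≡577 mod 250), so (125,577,667)→(125,77,13)
−g: flip: (125,77,13)→(13,-77,125)
−g: translate: b→1 (≡-77 mod 26), so (13,-77,125)→(13,1,11)
−g: flip: (13,1,11)→(11,-1,13)
−g: reduced (well bottom): (11,-1,13) with a≤c, −a<b≤a
flip sign back: reduced form of g is (-11,1,-13)
reduced forms (-11, 1, -13) vs (-11, 1, -13) ⇒ equivalent

yes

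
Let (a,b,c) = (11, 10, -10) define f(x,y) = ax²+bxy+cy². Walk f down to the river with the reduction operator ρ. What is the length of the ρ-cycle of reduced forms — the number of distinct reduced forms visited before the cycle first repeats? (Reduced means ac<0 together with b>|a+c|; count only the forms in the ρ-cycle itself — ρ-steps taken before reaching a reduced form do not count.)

D = 540, ⌊√D⌋ = 23
river: ρ → (-10,10,11)
river: ρ → (11,12,-9)
river: ρ → (-9,6,14)
river: ρ → (14,22,-1)
river: ρ → (-1,22,14)
river: ρ → (14,6,-9)
river: ρ → (-9,12,11)
river: ρ → (11,10,-10)
ρ-cycle length = 8 (tail of 0 descent steps not counted)

8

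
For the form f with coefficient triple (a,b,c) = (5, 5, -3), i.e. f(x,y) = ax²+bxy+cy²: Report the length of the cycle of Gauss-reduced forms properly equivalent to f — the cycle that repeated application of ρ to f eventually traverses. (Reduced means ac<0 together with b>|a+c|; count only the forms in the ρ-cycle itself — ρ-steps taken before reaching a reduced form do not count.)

D = 85, ⌊√D⌋ = 9
river: ρ → (-3,7,3)
river: ρ → (3,5,-5)
river: ρ → (-5,5,3)
river: ρ → (3,7,-3)
river: ρ → (-3,5,5)
river: ρ → (5,5,-3)
ρ-cycle length = 6 (tail of 0 descent steps not counted)

6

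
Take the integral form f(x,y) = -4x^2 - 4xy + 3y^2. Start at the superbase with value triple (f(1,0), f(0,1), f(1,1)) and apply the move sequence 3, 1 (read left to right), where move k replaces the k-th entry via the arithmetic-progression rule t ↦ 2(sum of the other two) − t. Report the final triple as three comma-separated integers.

start (-4,3,-5) = (f(1,0),f(0,1),f(1,1))
replace slot 3: 2·((-4)+3) − (-5) = 3 → (-4,3,3)
replace slot 1: 2·(3+3) − (-4) = 16 → (16,3,3)

16,3,3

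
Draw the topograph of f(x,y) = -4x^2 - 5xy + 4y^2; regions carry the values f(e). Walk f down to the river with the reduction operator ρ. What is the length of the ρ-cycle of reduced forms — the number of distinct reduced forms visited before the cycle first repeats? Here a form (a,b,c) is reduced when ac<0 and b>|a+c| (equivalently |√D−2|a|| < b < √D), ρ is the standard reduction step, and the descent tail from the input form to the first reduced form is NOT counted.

D = 89, ⌊√D⌋ = 9
descent: ρ → (4,5,-4)  [lands on river]
river: ρ → (-4,3,5)
river: ρ → (5,7,-2)
river: ρ → (-2,9,1)
river: ρ → (1,9,-2)
river: ρ → (-2,7,5)
river: ρ → (5,3,-4)
river: ρ → (-4,5,4)
river: ρ → (4,3,-5)
river: ρ → (-5,7,2)
river: ρ → (2,9,-1)
river: ρ → (-1,9,2)
river: ρ → (2,7,-5)
river: ρ → (-5,3,4)
ρ-cycle length = 14 (tail of 1 descent step not counted)

14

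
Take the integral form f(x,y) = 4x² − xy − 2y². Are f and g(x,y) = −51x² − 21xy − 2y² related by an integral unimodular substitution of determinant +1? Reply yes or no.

D₁ = 33, D₂ = 33
river cycle of f (length 4): (-2, 5, 1), (1, 5, -2), (-2, 3, 3), (3, 3, -2)
river cycle of g (length 4): (-2, 5, 1), (1, 5, -2), (-2, 3, 3), (3, 3, -2)
cycles coincide ⇒ equivalent

yes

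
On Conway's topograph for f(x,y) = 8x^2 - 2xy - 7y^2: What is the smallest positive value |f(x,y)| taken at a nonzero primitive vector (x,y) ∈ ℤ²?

descent: ρ → (-7,2,8)  [lands on river]
river: ρ → (8,14,-1)
river: ρ → (-1,14,8)
river: ρ → (8,2,-7)
river: ρ → (-7,12,3)
river: ρ → (3,12,-7)
closes: descent 1, river 6
min |a| on river = 1

1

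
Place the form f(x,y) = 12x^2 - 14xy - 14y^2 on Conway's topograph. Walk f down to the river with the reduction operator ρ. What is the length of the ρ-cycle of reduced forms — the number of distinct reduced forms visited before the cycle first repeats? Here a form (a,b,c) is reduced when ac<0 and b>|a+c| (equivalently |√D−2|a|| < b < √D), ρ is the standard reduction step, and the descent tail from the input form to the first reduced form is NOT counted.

D = 868, ⌊√D⌋ = 29
descent: ρ → (-14,14,12)  [lands on river]
river: ρ → (12,10,-16)
river: ρ → (-16,22,6)
river: ρ → (6,26,-8)
river: ρ → (-8,22,12)
river: ρ → (12,26,-4)
river: ρ → (-4,22,24)
river: ρ → (24,26,-2)
river: ρ → (-2,26,24)
river: ρ → (24,22,-4)
river: ρ → (-4,26,12)
river: ρ → (12,22,-8)
river: ρ → (-8,26,6)
river: ρ → (6,22,-16)
river: ρ → (-16,10,12)
river: ρ → (12,14,-14)
ρ-cycle length = 16 (tail of 1 descent step not counted)

16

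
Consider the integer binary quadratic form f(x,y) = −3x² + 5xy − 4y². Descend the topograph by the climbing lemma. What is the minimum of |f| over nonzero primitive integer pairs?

translate: b→1 (≡-5 mod 6), so (3,-5,4)→(3,1,2)
flip: (3,1,2)→(2,-1,3)
reduced (well bottom): (2,-1,3) with a≤c, −a<b≤a
well minimum |f| = |-2| = 2 (negative-definite)

2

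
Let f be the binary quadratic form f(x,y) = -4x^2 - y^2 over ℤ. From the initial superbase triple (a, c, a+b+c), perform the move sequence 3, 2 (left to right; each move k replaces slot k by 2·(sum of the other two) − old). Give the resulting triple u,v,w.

start (-4,-1,-5) = (f(1,0),f(0,1),f(1,1))
replace slot 3: 2·((-4)+(-1)) − (-5) = -5 → (-4,-1,-5)
replace slot 2: 2·((-4)+(-5)) − (-1) = -17 → (-4,-17,-5)

-4,-17,-5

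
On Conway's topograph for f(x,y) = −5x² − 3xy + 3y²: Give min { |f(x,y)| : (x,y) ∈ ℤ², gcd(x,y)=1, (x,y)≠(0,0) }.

descent: ρ → (3,3,-5)  [lands on river]
river: ρ → (-5,7,1)
river: ρ → (1,7,-5)
river: ρ → (-5,3,3)
closes: descent 1, river 4
min |a| on river = 1

1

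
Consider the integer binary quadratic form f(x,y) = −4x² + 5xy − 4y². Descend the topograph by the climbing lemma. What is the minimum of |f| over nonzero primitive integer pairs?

translate: b→3 (≡-5 mod 8), so (4,-5,4)→(4,3,3)
flip: (4,3,3)→(3,-3,4)
translate: b→3 (≡-3 mod 6), so (3,-3,4)→(3,3,4)
reduced (well bottom): (3,3,4) with a≤c, −a<b≤a
well minimum |f| = |-3| = 3 (negative-definite)

3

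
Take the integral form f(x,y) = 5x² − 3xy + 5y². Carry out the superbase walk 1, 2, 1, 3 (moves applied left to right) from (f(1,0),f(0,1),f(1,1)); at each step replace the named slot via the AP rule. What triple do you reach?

start (5,5,7) = (f(1,0),f(0,1),f(1,1))
replace slot 1: 2·(5+7) − 5 = 19 → (19,5,7)
replace slot 2: 2·(19+7) − 5 = 47 → (19,47,7)
replace slot 1: 2·(47+7) − 19 = 89 → (89,47,7)
replace slot 3: 2·(89+47) − 7 = 265 → (89,47,265)

89,47,265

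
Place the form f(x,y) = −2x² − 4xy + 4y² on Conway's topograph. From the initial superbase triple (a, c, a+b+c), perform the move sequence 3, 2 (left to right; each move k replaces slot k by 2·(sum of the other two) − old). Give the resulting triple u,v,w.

start (-2,4,-2) = (f(1,0),f(0,1),f(1,1))
replace slot 3: 2·((-2)+4) − (-2) = 6 → (-2,4,6)
replace slot 2: 2·((-2)+6) − 4 = 4 → (-2,4,6)

-2,4,6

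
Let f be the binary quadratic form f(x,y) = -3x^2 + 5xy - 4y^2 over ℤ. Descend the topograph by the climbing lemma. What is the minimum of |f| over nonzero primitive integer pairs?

translate: b→1 (≡-5 mod 6), so (3,-5,4)→(3,1,2)
flip: (3,1,2)→(2,-1,3)
reduced (well bottom): (2,-1,3) with a≤c, −a<b≤a
well minimum |f| = |-2| = 2 (negative-definite)

2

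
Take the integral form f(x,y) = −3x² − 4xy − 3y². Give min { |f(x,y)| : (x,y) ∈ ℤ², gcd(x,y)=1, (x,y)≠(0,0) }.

translate: b→-2 (≡4 mod 6), so (3,4,3)→(3,-2,2)
flip: (3,-2,2)→(2,2,3)
reduced (well bottom): (2,2,3) with a≤c, −a<b≤a
well minimum |f| = |-2| = 2 (negative-definite)

2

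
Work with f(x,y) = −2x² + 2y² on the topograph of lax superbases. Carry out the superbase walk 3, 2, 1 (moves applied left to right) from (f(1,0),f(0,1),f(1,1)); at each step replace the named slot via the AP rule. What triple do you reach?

start (-2,2,0) = (f(1,0),f(0,1),f(1,1))
replace slot 3: 2·((-2)+2) − 0 = 0 → (-2,2,0)
replace slot 2: 2·((-2)+0) − 2 = -6 → (-2,-6,0)
replace slot 1: 2·((-6)+0) − (-2) = -10 → (-10,-6,0)

-10,-6,0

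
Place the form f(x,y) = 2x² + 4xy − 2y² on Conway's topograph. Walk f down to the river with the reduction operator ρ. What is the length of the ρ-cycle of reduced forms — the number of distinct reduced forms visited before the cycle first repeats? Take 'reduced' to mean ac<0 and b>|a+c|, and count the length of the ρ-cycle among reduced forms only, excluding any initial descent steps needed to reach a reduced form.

D = 32, ⌊√D⌋ = 5
river: ρ → (-2,4,2)
river: ρ → (2,4,-2)
ρ-cycle length = 2 (tail of 0 descent steps not counted)

2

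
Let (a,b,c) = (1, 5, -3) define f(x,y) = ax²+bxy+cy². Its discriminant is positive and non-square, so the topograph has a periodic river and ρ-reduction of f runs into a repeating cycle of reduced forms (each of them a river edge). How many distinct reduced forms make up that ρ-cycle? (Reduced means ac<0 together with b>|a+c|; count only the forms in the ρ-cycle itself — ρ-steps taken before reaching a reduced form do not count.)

D = 37, ⌊√D⌋ = 6
river: ρ → (-3,1,3)
river: ρ → (3,5,-1)
river: ρ → (-1,5,3)
river: ρ → (3,1,-3)
river: ρ → (-3,5,1)
river: ρ → (1,5,-3)
ρ-cycle length = 6 (tail of 0 descent steps not counted)

6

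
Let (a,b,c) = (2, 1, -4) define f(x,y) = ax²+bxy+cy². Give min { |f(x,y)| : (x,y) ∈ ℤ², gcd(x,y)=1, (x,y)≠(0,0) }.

descent: ρ → (-4,-1,2)
descent: ρ → (2,5,-1)  [lands on river]
river: ρ → (-1,5,2)
river: ρ → (2,3,-3)
river: ρ → (-3,3,2)
closes: descent 2, river 4
min |a| on river = 1

1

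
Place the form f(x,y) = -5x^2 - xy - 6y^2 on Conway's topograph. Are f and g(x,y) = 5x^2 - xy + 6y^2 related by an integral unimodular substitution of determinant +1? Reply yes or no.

D₁ = -119, D₂ = -119
f is negative-definite; reduce −f:
−f: reduced (well bottom): (5,1,6) with a≤c, −a<b≤a
flip sign back: reduced form of f is (-5,-1,-6)
g: reduced (well bottom): (5,-1,6) with a≤c, −a<b≤a
reduced forms (-5, -1, -6) vs (5, -1, 6) ⇒ inequivalent

no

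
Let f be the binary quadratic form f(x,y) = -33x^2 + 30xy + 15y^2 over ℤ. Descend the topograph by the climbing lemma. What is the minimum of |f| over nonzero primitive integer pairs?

river: ρ → (15,30,-33)
river: ρ → (-33,36,12)
river: ρ → (12,36,-33)
river: ρ → (-33,30,15)
closes: descent 0, river 4
min |a| on river = 12

12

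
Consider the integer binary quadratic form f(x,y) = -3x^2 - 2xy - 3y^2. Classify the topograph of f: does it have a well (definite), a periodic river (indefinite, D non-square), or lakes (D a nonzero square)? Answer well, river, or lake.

D = b²−4ac = (-2)² − 4·(-3)·(-3) = -32
D < 0 ⇒ definite ⇒ every region one sign ⇒ single well

well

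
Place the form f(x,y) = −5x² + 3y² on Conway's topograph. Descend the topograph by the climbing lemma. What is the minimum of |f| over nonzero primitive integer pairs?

descent: ρ → (3,6,-2)  [lands on river]
river: ρ → (-2,6,3)
closes: descent 1, river 2
min |a| on river = 2

2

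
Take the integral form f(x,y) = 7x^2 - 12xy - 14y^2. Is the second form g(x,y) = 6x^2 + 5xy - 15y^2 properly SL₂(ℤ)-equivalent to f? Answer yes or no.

D₁ = 536, D₂ = 385
discriminants differ ⇒ not SL₂(ℤ)-equivalent

no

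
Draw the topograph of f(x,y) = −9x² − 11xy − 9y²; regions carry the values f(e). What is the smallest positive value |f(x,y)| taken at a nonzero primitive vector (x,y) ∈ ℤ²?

translate: b→-7 (≡11 mod 18), so (9,11,9)→(9,-7,7)
flip: (9,-7,7)→(7,7,9)
reduced (well bottom): (7,7,9) with a≤c, −a<b≤a
well minimum |f| = |-7| = 7 (negative-definite)

7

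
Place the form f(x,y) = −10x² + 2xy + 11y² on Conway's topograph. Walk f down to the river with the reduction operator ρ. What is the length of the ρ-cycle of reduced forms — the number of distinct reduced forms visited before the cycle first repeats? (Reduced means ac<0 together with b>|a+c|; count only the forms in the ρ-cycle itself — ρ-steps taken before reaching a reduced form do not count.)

D = 444, ⌊√D⌋ = 21
river: ρ → (11,20,-1)
river: ρ → (-1,20,11)
river: ρ → (11,2,-10)
river: ρ → (-10,18,3)
river: ρ → (3,18,-10)
river: ρ → (-10,2,11)
ρ-cycle length = 6 (tail of 0 descent steps not counted)

6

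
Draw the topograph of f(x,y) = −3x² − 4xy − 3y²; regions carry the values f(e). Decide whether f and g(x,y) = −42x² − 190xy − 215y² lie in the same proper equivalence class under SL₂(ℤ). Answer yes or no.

D₁ = -20, D₂ = -20
f is negative-definite; reduce −f:
−f: translate: b→-2 (≡4 mod 6), so (3,4,3)→(3,-2,2)
−f: flip: (3,-2,2)→(2,2,3)
−f: reduced (well bottom): (2,2,3) with a≤c, −a<b≤a
flip sign back: reduced form of f is (-2,-2,-3)
g is negative-definite; reduce −g:
−g: translate: b→22 (≡190 mod 84), so (42,190,215)→(42,22,3)
−g: flip: (42,22,3)→(3,-22,42)
−g: translate: b→2 (≡-22 mod 6), so (3,-22,42)→(3,2,2)
−g: flip: (3,2,2)→(2,-2,3)
−g: translate: b→2 (≡-2 mod 4), so (2,-2,3)→(2,2,3)
−g: reduced (well bottom): (2,2,3) with a≤c, −a<b≤a
flip sign back: reduced form of g is (-2,-2,-3)
reduced forms (-2, -2, -3) vs (-2, -2, -3) ⇒ equivalent

yes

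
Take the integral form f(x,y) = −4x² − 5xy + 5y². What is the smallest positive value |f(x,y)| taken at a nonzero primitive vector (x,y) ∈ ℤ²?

descent: ρ → (5,5,-4)  [lands on river]
river: ρ → (-4,3,6)
river: ρ → (6,9,-1)
river: ρ → (-1,9,6)
river: ρ → (6,3,-4)
river: ρ → (-4,5,5)
closes: descent 1, river 6
min |a| on river = 1

1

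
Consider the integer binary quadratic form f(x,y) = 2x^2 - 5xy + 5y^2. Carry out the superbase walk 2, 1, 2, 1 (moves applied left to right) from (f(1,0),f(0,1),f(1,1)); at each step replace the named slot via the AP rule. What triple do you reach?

start (2,5,2) = (f(1,0),f(0,1),f(1,1))
replace slot 2: 2·(2+2) − 5 = 3 → (2,3,2)
replace slot 1: 2·(3+2) − 2 = 8 → (8,3,2)
replace slot 2: 2·(8+2) − 3 = 17 → (8,17,2)
replace slot 1: 2·(17+2) − 8 = 30 → (30,17,2)

30,17,2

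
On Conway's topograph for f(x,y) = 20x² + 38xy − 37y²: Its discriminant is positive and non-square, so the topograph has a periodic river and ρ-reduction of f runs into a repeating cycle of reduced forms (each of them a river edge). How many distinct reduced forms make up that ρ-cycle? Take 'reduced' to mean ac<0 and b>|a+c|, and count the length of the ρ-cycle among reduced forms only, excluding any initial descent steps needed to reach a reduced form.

D = 4404, ⌊√D⌋ = 66
river: ρ → (-37,36,21)
river: ρ → (21,48,-25)
river: ρ → (-25,52,17)
river: ρ → (17,50,-28)
river: ρ → (-28,62,5)
river: ρ → (5,58,-52)
river: ρ → (-52,46,11)
river: ρ → (11,64,-7)
river: ρ → (-7,62,20)
river: ρ → (20,58,-13)
river: ρ → (-13,46,44)
river: ρ → (44,42,-15)
river: ρ → (-15,48,35)
river: ρ → (35,22,-28)
river: ρ → (-28,34,29)
river: ρ → (29,24,-33)
river: ρ → (-33,42,20)
river: ρ → (20,38,-37)
ρ-cycle length = 18 (tail of 0 descent steps not counted)

18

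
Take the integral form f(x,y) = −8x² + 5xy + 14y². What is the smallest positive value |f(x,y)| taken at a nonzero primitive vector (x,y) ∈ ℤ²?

descent: ρ → (14,-5,-8)
descent: ρ → (-8,21,1)  [lands on river]
river: ρ → (1,21,-8)
river: ρ → (-8,11,11)
river: ρ → (11,11,-8)
closes: descent 2, river 4
min |a| on river = 1

1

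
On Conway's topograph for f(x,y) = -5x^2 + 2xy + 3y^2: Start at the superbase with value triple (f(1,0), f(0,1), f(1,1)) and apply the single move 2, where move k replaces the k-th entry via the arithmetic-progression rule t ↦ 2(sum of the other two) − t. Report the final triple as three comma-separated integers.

start (-5,3,0) = (f(1,0),f(0,1),f(1,1))
replace slot 2: 2·((-5)+0) − 3 = -13 → (-5,-13,0)

-5,-13,0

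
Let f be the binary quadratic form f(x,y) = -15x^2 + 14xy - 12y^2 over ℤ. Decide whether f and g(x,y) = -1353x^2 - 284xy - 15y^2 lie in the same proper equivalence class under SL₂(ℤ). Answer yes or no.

D₁ = -524, D₂ = -524
f is negative-definite; reduce −f:
−f: flip: (15,-14,12)→(12,14,15)
−f: translate: b→-10 (≡14 mod 24), so (12,14,15)→(12,-10,13)
−f: reduced (well bottom): (12,-10,13) with a≤c, −a<b≤a
flip sign back: reduced form of f is (-12,10,-13)
g is negative-definite; reduce −g:
−g: flip: (1353,284,15)→(15,-284,1353)
−g: translate: b→-14 (≡-284 mod 30), so (15,-284,1353)→(15,-14,12)
−g: flip: (15,-14,12)→(12,14,15)
−g: translate: b→-10 (≡14 mod 24), so (12,14,15)→(12,-10,13)
−g: reduced (well bottom): (12,-10,13) with a≤c, −a<b≤a
flip sign back: reduced form of g is (-12,10,-13)
reduced forms (-12, 10, -13) vs (-12, 10, -13) ⇒ equivalent

yes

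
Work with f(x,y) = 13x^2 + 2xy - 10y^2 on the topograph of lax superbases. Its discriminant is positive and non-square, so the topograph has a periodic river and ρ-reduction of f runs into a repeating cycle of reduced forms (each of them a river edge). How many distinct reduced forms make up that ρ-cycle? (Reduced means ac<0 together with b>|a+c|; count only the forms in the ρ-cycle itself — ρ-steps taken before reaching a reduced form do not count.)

D = 524, ⌊√D⌋ = 22
descent: ρ → (-10,18,5)  [lands on river]
river: ρ → (5,22,-2)
river: ρ → (-2,22,5)
river: ρ → (5,18,-10)
river: ρ → (-10,22,1)
river: ρ → (1,22,-10)
ρ-cycle length = 6 (tail of 1 descent step not counted)

6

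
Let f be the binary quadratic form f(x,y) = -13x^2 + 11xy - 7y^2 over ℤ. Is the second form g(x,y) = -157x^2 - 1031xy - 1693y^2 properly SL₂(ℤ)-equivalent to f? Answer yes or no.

D₁ = -243, D₂ = -243
f is negative-definite; reduce −f:
−f: flip: (13,-11,7)→(7,11,13)
−f: translate: b→-3 (≡11 mod 14), so (7,11,13)→(7,-3,9)
−f: reduced (well bottom): (7,-3,9) with a≤c, −a<b≤a
flip sign back: reduced form of f is (-7,3,-9)
g is negative-definite; reduce −g:
−g: translate: b→89 (≡1031 mod 314), so (157,1031,1693)→(157,89,13)
−g: flip: (157,89,13)→(13,-89,157)
−g: translate: b→-11 (≡-89 mod 26), so (13,-89,157)→(13,-11,7)
−g: flip: (13,-11,7)→(7,11,13)
−g: translate: b→-3 (≡11 mod 14), so (7,11,13)→(7,-3,9)
−g: reduced (well bottom): (7,-3,9) with a≤c, −a<b≤a
flip sign back: reduced form of g is (-7,3,-9)
reduced forms (-7, 3, -9) vs (-7, 3, -9) ⇒ equivalent

yes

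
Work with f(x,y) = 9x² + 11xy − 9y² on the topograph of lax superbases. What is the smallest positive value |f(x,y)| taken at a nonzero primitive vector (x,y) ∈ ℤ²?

river: ρ → (-9,7,11)
river: ρ → (11,15,-5)
river: ρ → (-5,15,11)
river: ρ → (11,7,-9)
river: ρ → (-9,11,9)
river: ρ → (9,7,-11)
river: ρ → (-11,15,5)
river: ρ → (5,15,-11)
river: ρ → (-11,7,9)
river: ρ → (9,11,-9)
closes: descent 0, river 10
min |a| on river = 5

5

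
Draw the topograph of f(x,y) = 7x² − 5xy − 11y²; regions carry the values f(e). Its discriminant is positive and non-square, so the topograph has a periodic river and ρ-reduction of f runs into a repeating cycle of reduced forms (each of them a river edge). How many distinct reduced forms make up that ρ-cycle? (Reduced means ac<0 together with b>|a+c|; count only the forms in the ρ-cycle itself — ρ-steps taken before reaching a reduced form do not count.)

D = 333, ⌊√D⌋ = 18
descent: ρ → (-11,5,7)  [lands on river]
river: ρ → (7,9,-9)
river: ρ → (-9,9,7)
river: ρ → (7,5,-11)
river: ρ → (-11,17,1)
river: ρ → (1,17,-11)
ρ-cycle length = 6 (tail of 1 descent step not counted)

6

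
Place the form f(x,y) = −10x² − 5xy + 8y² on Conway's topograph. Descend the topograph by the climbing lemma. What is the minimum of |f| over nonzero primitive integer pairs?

descent: ρ → (8,5,-10)  [lands on river]
river: ρ → (-10,15,3)
river: ρ → (3,15,-10)
river: ρ → (-10,5,8)
river: ρ → (8,11,-7)
river: ρ → (-7,17,2)
river: ρ → (2,15,-15)
river: ρ → (-15,15,2)
river: ρ → (2,17,-7)
river: ρ → (-7,11,8)
closes: descent 1, river 10
min |a| on river = 2

2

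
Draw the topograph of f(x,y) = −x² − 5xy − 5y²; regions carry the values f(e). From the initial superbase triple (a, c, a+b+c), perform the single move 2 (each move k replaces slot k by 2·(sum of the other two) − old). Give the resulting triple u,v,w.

start (-1,-5,-11) = (f(1,0),f(0,1),f(1,1))
replace slot 2: 2·((-1)+(-11)) − (-5) = -19 → (-1,-19,-11)

-1,-19,-11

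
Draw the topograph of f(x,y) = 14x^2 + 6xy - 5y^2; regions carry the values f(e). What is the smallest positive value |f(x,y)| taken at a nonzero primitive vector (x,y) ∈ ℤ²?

descent: ρ → (-5,14,6)  [lands on river]
river: ρ → (6,10,-9)
river: ρ → (-9,8,7)
river: ρ → (7,6,-10)
river: ρ → (-10,14,3)
river: ρ → (3,16,-5)
closes: descent 1, river 6
min |a| on river = 3

3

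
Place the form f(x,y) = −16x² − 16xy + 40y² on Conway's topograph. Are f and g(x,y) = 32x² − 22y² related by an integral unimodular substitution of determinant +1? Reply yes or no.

D₁ = 2816, D₂ = 2816
river cycle of f (length 2): (-16, 48, 8), (8, 48, -16)
river cycle of g (length 6): (-22, 44, 10), (10, 36, -38), (-38, 40, 8), (8, 40, -38), (-38, 36, 10), (10, 44, -22)
cycles differ ⇒ inequivalent

no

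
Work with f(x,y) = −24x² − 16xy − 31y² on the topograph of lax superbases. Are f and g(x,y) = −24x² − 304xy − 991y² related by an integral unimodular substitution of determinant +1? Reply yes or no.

D₁ = -2720, D₂ = -2720
f is negative-definite; reduce −f:
−f: reduced (well bottom): (24,16,31) with a≤c, −a<b≤a
flip sign back: reduced form of f is (-24,-16,-31)
g is negative-definite; reduce −g:
−g: translate: b→16 (≡304 mod 48), so (24,304,991)→(24,16,31)
−g: reduced (well bottom): (24,16,31) with a≤c, −a<b≤a
flip sign back: reduced form of g is (-24,-16,-31)
reduced forms (-24, -16, -31) vs (-24, -16, -31) ⇒ equivalent

yes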